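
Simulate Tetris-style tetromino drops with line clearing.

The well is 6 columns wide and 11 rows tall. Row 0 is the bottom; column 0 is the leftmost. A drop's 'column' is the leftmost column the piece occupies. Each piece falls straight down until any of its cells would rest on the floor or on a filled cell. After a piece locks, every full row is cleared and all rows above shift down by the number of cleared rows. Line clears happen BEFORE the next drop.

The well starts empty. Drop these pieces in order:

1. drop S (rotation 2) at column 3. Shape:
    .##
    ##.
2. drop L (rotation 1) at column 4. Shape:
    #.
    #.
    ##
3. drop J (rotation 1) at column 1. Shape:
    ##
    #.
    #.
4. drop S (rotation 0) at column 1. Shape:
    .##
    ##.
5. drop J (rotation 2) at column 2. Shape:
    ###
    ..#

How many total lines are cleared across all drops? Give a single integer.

Drop 1: S rot2 at col 3 lands with bottom-row=0; cleared 0 line(s) (total 0); column heights now [0 0 0 1 2 2], max=2
Drop 2: L rot1 at col 4 lands with bottom-row=2; cleared 0 line(s) (total 0); column heights now [0 0 0 1 5 3], max=5
Drop 3: J rot1 at col 1 lands with bottom-row=0; cleared 0 line(s) (total 0); column heights now [0 3 3 1 5 3], max=5
Drop 4: S rot0 at col 1 lands with bottom-row=3; cleared 0 line(s) (total 0); column heights now [0 4 5 5 5 3], max=5
Drop 5: J rot2 at col 2 lands with bottom-row=5; cleared 0 line(s) (total 0); column heights now [0 4 7 7 7 3], max=7

Answer: 0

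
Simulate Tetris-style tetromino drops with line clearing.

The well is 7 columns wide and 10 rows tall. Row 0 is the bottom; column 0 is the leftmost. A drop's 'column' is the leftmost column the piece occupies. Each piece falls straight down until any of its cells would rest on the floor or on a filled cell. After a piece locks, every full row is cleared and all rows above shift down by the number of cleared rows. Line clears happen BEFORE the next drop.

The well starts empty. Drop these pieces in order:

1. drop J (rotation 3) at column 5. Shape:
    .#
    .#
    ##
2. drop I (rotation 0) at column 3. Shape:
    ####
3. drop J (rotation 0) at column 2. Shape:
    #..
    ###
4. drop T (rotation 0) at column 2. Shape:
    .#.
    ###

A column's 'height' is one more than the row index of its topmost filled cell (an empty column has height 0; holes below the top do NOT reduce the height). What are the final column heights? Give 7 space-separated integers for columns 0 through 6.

Answer: 0 0 7 8 7 4 4

Derivation:
Drop 1: J rot3 at col 5 lands with bottom-row=0; cleared 0 line(s) (total 0); column heights now [0 0 0 0 0 1 3], max=3
Drop 2: I rot0 at col 3 lands with bottom-row=3; cleared 0 line(s) (total 0); column heights now [0 0 0 4 4 4 4], max=4
Drop 3: J rot0 at col 2 lands with bottom-row=4; cleared 0 line(s) (total 0); column heights now [0 0 6 5 5 4 4], max=6
Drop 4: T rot0 at col 2 lands with bottom-row=6; cleared 0 line(s) (total 0); column heights now [0 0 7 8 7 4 4], max=8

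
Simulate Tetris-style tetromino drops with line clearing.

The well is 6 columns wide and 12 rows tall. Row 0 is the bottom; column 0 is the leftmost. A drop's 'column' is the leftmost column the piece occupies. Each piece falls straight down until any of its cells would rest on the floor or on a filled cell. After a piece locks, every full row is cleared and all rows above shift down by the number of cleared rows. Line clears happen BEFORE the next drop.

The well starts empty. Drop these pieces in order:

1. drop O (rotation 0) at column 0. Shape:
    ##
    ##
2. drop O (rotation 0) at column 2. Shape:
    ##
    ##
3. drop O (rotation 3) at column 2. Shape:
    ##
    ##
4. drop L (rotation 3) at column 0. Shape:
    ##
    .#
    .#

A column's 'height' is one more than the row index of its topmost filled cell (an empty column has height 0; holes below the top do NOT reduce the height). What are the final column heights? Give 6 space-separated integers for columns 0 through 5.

Drop 1: O rot0 at col 0 lands with bottom-row=0; cleared 0 line(s) (total 0); column heights now [2 2 0 0 0 0], max=2
Drop 2: O rot0 at col 2 lands with bottom-row=0; cleared 0 line(s) (total 0); column heights now [2 2 2 2 0 0], max=2
Drop 3: O rot3 at col 2 lands with bottom-row=2; cleared 0 line(s) (total 0); column heights now [2 2 4 4 0 0], max=4
Drop 4: L rot3 at col 0 lands with bottom-row=2; cleared 0 line(s) (total 0); column heights now [5 5 4 4 0 0], max=5

Answer: 5 5 4 4 0 0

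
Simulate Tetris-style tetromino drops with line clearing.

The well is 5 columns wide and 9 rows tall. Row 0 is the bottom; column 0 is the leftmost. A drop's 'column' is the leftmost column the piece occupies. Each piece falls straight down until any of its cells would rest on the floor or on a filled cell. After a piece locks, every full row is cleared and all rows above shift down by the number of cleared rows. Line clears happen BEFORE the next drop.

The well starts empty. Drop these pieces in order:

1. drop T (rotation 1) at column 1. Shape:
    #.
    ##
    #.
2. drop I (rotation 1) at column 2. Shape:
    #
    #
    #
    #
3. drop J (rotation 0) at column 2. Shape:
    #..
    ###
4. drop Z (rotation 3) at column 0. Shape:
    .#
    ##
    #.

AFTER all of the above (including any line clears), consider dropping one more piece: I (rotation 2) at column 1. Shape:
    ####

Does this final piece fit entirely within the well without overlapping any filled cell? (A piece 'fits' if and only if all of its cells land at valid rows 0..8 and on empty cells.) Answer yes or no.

Answer: yes

Derivation:
Drop 1: T rot1 at col 1 lands with bottom-row=0; cleared 0 line(s) (total 0); column heights now [0 3 2 0 0], max=3
Drop 2: I rot1 at col 2 lands with bottom-row=2; cleared 0 line(s) (total 0); column heights now [0 3 6 0 0], max=6
Drop 3: J rot0 at col 2 lands with bottom-row=6; cleared 0 line(s) (total 0); column heights now [0 3 8 7 7], max=8
Drop 4: Z rot3 at col 0 lands with bottom-row=2; cleared 0 line(s) (total 0); column heights now [4 5 8 7 7], max=8
Test piece I rot2 at col 1 (width 4): heights before test = [4 5 8 7 7]; fits = True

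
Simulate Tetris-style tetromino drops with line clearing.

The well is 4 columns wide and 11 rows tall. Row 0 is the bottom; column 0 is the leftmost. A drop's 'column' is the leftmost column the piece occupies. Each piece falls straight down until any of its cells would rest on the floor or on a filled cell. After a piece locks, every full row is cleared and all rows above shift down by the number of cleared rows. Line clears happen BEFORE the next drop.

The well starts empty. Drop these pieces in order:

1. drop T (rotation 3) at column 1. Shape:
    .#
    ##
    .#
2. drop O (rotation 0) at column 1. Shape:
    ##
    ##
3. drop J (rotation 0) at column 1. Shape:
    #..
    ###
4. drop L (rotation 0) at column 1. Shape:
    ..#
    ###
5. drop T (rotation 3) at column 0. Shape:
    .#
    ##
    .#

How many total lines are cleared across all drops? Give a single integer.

Answer: 0

Derivation:
Drop 1: T rot3 at col 1 lands with bottom-row=0; cleared 0 line(s) (total 0); column heights now [0 2 3 0], max=3
Drop 2: O rot0 at col 1 lands with bottom-row=3; cleared 0 line(s) (total 0); column heights now [0 5 5 0], max=5
Drop 3: J rot0 at col 1 lands with bottom-row=5; cleared 0 line(s) (total 0); column heights now [0 7 6 6], max=7
Drop 4: L rot0 at col 1 lands with bottom-row=7; cleared 0 line(s) (total 0); column heights now [0 8 8 9], max=9
Drop 5: T rot3 at col 0 lands with bottom-row=8; cleared 0 line(s) (total 0); column heights now [10 11 8 9], max=11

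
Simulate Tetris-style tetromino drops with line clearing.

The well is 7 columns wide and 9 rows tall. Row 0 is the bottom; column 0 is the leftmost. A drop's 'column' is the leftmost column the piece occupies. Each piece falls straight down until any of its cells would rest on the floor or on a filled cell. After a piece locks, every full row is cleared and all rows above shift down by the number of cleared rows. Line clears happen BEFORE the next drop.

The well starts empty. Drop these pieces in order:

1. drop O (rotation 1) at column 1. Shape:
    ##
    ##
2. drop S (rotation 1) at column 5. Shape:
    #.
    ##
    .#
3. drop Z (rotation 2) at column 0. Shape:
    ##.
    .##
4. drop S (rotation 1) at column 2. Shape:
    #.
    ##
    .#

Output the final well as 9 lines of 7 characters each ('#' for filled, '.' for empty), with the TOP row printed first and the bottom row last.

Drop 1: O rot1 at col 1 lands with bottom-row=0; cleared 0 line(s) (total 0); column heights now [0 2 2 0 0 0 0], max=2
Drop 2: S rot1 at col 5 lands with bottom-row=0; cleared 0 line(s) (total 0); column heights now [0 2 2 0 0 3 2], max=3
Drop 3: Z rot2 at col 0 lands with bottom-row=2; cleared 0 line(s) (total 0); column heights now [4 4 3 0 0 3 2], max=4
Drop 4: S rot1 at col 2 lands with bottom-row=2; cleared 0 line(s) (total 0); column heights now [4 4 5 4 0 3 2], max=5

Answer: .......
.......
.......
.......
..#....
####...
.###.#.
.##..##
.##...#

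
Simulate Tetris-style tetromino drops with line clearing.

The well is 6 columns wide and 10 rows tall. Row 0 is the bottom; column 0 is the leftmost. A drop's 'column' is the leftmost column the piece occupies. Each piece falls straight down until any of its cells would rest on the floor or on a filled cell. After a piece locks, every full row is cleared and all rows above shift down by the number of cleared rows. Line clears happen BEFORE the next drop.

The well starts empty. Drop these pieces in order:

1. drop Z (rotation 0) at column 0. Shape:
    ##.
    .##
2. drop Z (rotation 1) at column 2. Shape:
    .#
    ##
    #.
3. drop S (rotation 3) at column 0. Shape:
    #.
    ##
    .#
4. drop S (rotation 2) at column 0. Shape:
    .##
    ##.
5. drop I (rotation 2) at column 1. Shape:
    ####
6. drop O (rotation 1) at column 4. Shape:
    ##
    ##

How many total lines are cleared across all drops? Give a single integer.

Answer: 0

Derivation:
Drop 1: Z rot0 at col 0 lands with bottom-row=0; cleared 0 line(s) (total 0); column heights now [2 2 1 0 0 0], max=2
Drop 2: Z rot1 at col 2 lands with bottom-row=1; cleared 0 line(s) (total 0); column heights now [2 2 3 4 0 0], max=4
Drop 3: S rot3 at col 0 lands with bottom-row=2; cleared 0 line(s) (total 0); column heights now [5 4 3 4 0 0], max=5
Drop 4: S rot2 at col 0 lands with bottom-row=5; cleared 0 line(s) (total 0); column heights now [6 7 7 4 0 0], max=7
Drop 5: I rot2 at col 1 lands with bottom-row=7; cleared 0 line(s) (total 0); column heights now [6 8 8 8 8 0], max=8
Drop 6: O rot1 at col 4 lands with bottom-row=8; cleared 0 line(s) (total 0); column heights now [6 8 8 8 10 10], max=10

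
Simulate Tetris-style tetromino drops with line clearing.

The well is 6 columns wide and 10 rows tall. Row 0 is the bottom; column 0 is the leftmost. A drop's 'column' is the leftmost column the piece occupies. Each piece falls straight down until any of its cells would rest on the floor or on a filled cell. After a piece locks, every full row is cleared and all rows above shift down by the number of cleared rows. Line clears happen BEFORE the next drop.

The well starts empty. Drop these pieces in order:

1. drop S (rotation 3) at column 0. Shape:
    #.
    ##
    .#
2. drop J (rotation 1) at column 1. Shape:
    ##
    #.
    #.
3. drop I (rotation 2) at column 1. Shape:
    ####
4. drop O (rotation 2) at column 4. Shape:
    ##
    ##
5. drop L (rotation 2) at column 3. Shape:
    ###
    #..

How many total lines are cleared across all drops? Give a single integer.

Drop 1: S rot3 at col 0 lands with bottom-row=0; cleared 0 line(s) (total 0); column heights now [3 2 0 0 0 0], max=3
Drop 2: J rot1 at col 1 lands with bottom-row=2; cleared 0 line(s) (total 0); column heights now [3 5 5 0 0 0], max=5
Drop 3: I rot2 at col 1 lands with bottom-row=5; cleared 0 line(s) (total 0); column heights now [3 6 6 6 6 0], max=6
Drop 4: O rot2 at col 4 lands with bottom-row=6; cleared 0 line(s) (total 0); column heights now [3 6 6 6 8 8], max=8
Drop 5: L rot2 at col 3 lands with bottom-row=7; cleared 0 line(s) (total 0); column heights now [3 6 6 9 9 9], max=9

Answer: 0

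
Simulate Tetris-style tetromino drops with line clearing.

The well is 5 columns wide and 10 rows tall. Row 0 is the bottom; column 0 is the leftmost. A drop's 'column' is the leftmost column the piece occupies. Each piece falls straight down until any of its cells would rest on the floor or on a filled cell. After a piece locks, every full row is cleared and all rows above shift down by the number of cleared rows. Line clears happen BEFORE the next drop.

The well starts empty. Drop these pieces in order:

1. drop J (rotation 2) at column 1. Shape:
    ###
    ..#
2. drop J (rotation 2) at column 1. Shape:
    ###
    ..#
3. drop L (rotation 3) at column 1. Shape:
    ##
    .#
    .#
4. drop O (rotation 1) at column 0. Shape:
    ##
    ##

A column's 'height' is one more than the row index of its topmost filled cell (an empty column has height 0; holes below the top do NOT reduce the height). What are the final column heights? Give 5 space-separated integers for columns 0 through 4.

Answer: 9 9 7 4 0

Derivation:
Drop 1: J rot2 at col 1 lands with bottom-row=0; cleared 0 line(s) (total 0); column heights now [0 2 2 2 0], max=2
Drop 2: J rot2 at col 1 lands with bottom-row=2; cleared 0 line(s) (total 0); column heights now [0 4 4 4 0], max=4
Drop 3: L rot3 at col 1 lands with bottom-row=4; cleared 0 line(s) (total 0); column heights now [0 7 7 4 0], max=7
Drop 4: O rot1 at col 0 lands with bottom-row=7; cleared 0 line(s) (total 0); column heights now [9 9 7 4 0], max=9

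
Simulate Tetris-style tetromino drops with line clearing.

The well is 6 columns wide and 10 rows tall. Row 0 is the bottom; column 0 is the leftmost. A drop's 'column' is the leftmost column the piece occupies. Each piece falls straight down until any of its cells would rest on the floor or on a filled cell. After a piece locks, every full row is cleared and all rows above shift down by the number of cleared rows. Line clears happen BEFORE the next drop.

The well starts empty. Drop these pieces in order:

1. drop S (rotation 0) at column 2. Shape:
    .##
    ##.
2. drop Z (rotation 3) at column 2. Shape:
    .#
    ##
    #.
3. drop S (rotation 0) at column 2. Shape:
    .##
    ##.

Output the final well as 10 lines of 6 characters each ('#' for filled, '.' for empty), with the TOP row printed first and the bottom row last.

Answer: ......
......
......
......
...##.
..##..
...#..
..##..
..###.
..##..

Derivation:
Drop 1: S rot0 at col 2 lands with bottom-row=0; cleared 0 line(s) (total 0); column heights now [0 0 1 2 2 0], max=2
Drop 2: Z rot3 at col 2 lands with bottom-row=1; cleared 0 line(s) (total 0); column heights now [0 0 3 4 2 0], max=4
Drop 3: S rot0 at col 2 lands with bottom-row=4; cleared 0 line(s) (total 0); column heights now [0 0 5 6 6 0], max=6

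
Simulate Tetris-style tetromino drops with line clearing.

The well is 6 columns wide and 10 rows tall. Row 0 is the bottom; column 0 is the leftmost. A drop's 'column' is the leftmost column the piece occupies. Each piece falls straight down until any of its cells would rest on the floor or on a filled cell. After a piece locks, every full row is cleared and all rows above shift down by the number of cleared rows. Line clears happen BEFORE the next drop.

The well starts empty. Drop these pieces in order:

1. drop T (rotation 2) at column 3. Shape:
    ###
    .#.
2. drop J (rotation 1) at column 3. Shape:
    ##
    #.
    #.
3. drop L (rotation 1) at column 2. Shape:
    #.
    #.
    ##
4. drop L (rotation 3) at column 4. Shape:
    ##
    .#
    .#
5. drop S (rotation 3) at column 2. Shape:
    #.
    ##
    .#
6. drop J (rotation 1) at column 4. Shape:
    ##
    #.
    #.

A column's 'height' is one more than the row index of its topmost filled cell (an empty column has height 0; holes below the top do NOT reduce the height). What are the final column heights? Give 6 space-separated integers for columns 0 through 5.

Drop 1: T rot2 at col 3 lands with bottom-row=0; cleared 0 line(s) (total 0); column heights now [0 0 0 2 2 2], max=2
Drop 2: J rot1 at col 3 lands with bottom-row=2; cleared 0 line(s) (total 0); column heights now [0 0 0 5 5 2], max=5
Drop 3: L rot1 at col 2 lands with bottom-row=5; cleared 0 line(s) (total 0); column heights now [0 0 8 6 5 2], max=8
Drop 4: L rot3 at col 4 lands with bottom-row=3; cleared 0 line(s) (total 0); column heights now [0 0 8 6 6 6], max=8
Drop 5: S rot3 at col 2 lands with bottom-row=7; cleared 0 line(s) (total 0); column heights now [0 0 10 9 6 6], max=10
Drop 6: J rot1 at col 4 lands with bottom-row=6; cleared 0 line(s) (total 0); column heights now [0 0 10 9 9 9], max=10

Answer: 0 0 10 9 9 9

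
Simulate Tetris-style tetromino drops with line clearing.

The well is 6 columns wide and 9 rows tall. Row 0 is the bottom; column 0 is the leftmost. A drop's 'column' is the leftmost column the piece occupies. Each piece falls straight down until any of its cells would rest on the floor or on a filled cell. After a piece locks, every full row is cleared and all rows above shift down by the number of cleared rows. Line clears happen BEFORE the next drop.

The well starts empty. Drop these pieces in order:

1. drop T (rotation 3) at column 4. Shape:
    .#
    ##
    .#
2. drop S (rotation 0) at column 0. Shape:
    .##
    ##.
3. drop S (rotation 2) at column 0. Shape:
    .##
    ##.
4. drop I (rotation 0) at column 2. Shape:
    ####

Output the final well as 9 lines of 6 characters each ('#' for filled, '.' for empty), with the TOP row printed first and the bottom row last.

Drop 1: T rot3 at col 4 lands with bottom-row=0; cleared 0 line(s) (total 0); column heights now [0 0 0 0 2 3], max=3
Drop 2: S rot0 at col 0 lands with bottom-row=0; cleared 0 line(s) (total 0); column heights now [1 2 2 0 2 3], max=3
Drop 3: S rot2 at col 0 lands with bottom-row=2; cleared 0 line(s) (total 0); column heights now [3 4 4 0 2 3], max=4
Drop 4: I rot0 at col 2 lands with bottom-row=4; cleared 0 line(s) (total 0); column heights now [3 4 5 5 5 5], max=5

Answer: ......
......
......
......
..####
.##...
##...#
.##.##
##...#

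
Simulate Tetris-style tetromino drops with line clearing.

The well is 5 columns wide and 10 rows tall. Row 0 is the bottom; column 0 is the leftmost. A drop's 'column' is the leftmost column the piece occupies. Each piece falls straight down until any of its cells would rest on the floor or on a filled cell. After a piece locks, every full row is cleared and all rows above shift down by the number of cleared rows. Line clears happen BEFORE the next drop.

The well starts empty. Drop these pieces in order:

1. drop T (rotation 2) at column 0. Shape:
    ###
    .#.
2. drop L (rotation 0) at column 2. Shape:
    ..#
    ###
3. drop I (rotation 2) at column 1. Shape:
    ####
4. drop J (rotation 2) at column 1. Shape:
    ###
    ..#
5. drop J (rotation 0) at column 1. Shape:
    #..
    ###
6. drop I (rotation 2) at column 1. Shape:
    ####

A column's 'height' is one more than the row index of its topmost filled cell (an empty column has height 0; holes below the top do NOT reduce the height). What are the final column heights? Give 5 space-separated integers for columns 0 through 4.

Answer: 2 10 10 10 10

Derivation:
Drop 1: T rot2 at col 0 lands with bottom-row=0; cleared 0 line(s) (total 0); column heights now [2 2 2 0 0], max=2
Drop 2: L rot0 at col 2 lands with bottom-row=2; cleared 0 line(s) (total 0); column heights now [2 2 3 3 4], max=4
Drop 3: I rot2 at col 1 lands with bottom-row=4; cleared 0 line(s) (total 0); column heights now [2 5 5 5 5], max=5
Drop 4: J rot2 at col 1 lands with bottom-row=5; cleared 0 line(s) (total 0); column heights now [2 7 7 7 5], max=7
Drop 5: J rot0 at col 1 lands with bottom-row=7; cleared 0 line(s) (total 0); column heights now [2 9 8 8 5], max=9
Drop 6: I rot2 at col 1 lands with bottom-row=9; cleared 0 line(s) (total 0); column heights now [2 10 10 10 10], max=10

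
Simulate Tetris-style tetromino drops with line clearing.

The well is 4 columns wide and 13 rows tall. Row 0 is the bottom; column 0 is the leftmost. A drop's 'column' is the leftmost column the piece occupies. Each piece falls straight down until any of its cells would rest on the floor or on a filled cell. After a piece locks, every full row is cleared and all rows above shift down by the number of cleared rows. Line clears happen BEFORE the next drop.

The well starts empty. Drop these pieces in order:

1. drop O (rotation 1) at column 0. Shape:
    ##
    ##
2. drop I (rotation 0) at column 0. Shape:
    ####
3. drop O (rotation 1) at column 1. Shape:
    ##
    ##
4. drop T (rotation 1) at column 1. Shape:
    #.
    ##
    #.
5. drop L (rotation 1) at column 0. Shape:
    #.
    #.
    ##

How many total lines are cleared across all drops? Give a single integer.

Answer: 1

Derivation:
Drop 1: O rot1 at col 0 lands with bottom-row=0; cleared 0 line(s) (total 0); column heights now [2 2 0 0], max=2
Drop 2: I rot0 at col 0 lands with bottom-row=2; cleared 1 line(s) (total 1); column heights now [2 2 0 0], max=2
Drop 3: O rot1 at col 1 lands with bottom-row=2; cleared 0 line(s) (total 1); column heights now [2 4 4 0], max=4
Drop 4: T rot1 at col 1 lands with bottom-row=4; cleared 0 line(s) (total 1); column heights now [2 7 6 0], max=7
Drop 5: L rot1 at col 0 lands with bottom-row=7; cleared 0 line(s) (total 1); column heights now [10 8 6 0], max=10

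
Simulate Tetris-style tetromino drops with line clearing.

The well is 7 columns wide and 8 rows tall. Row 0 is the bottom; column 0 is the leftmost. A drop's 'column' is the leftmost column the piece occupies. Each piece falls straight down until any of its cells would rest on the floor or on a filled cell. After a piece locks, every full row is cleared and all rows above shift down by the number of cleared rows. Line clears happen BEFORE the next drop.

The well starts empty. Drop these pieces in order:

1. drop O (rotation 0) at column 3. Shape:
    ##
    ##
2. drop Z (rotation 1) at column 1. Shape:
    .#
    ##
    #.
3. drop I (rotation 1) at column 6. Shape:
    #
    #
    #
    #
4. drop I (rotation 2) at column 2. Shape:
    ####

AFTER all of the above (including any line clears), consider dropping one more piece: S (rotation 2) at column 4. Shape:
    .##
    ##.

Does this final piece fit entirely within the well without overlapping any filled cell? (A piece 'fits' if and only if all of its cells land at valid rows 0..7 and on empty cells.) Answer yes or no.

Answer: yes

Derivation:
Drop 1: O rot0 at col 3 lands with bottom-row=0; cleared 0 line(s) (total 0); column heights now [0 0 0 2 2 0 0], max=2
Drop 2: Z rot1 at col 1 lands with bottom-row=0; cleared 0 line(s) (total 0); column heights now [0 2 3 2 2 0 0], max=3
Drop 3: I rot1 at col 6 lands with bottom-row=0; cleared 0 line(s) (total 0); column heights now [0 2 3 2 2 0 4], max=4
Drop 4: I rot2 at col 2 lands with bottom-row=3; cleared 0 line(s) (total 0); column heights now [0 2 4 4 4 4 4], max=4
Test piece S rot2 at col 4 (width 3): heights before test = [0 2 4 4 4 4 4]; fits = True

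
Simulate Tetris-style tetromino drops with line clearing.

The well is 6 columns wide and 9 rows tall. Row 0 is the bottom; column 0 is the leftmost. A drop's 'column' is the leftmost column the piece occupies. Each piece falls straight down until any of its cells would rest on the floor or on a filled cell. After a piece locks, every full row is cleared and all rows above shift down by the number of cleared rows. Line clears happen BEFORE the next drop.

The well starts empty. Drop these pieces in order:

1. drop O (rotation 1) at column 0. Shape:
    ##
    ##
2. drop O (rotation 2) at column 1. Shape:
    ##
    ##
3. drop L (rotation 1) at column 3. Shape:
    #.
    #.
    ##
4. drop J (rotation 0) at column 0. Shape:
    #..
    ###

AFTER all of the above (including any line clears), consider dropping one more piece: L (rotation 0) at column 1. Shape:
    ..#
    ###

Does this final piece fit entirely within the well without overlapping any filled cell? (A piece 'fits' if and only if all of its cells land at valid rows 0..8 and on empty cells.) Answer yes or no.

Answer: yes

Derivation:
Drop 1: O rot1 at col 0 lands with bottom-row=0; cleared 0 line(s) (total 0); column heights now [2 2 0 0 0 0], max=2
Drop 2: O rot2 at col 1 lands with bottom-row=2; cleared 0 line(s) (total 0); column heights now [2 4 4 0 0 0], max=4
Drop 3: L rot1 at col 3 lands with bottom-row=0; cleared 0 line(s) (total 0); column heights now [2 4 4 3 1 0], max=4
Drop 4: J rot0 at col 0 lands with bottom-row=4; cleared 0 line(s) (total 0); column heights now [6 5 5 3 1 0], max=6
Test piece L rot0 at col 1 (width 3): heights before test = [6 5 5 3 1 0]; fits = True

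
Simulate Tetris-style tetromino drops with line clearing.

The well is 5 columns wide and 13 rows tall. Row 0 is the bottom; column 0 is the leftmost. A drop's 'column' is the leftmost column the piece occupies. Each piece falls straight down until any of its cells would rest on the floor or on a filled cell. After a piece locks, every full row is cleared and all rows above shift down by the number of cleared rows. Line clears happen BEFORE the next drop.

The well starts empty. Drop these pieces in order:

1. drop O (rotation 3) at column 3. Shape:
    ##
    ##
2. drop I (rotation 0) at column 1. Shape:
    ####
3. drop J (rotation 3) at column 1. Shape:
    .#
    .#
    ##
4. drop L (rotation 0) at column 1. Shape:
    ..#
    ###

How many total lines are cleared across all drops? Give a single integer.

Answer: 0

Derivation:
Drop 1: O rot3 at col 3 lands with bottom-row=0; cleared 0 line(s) (total 0); column heights now [0 0 0 2 2], max=2
Drop 2: I rot0 at col 1 lands with bottom-row=2; cleared 0 line(s) (total 0); column heights now [0 3 3 3 3], max=3
Drop 3: J rot3 at col 1 lands with bottom-row=3; cleared 0 line(s) (total 0); column heights now [0 4 6 3 3], max=6
Drop 4: L rot0 at col 1 lands with bottom-row=6; cleared 0 line(s) (total 0); column heights now [0 7 7 8 3], max=8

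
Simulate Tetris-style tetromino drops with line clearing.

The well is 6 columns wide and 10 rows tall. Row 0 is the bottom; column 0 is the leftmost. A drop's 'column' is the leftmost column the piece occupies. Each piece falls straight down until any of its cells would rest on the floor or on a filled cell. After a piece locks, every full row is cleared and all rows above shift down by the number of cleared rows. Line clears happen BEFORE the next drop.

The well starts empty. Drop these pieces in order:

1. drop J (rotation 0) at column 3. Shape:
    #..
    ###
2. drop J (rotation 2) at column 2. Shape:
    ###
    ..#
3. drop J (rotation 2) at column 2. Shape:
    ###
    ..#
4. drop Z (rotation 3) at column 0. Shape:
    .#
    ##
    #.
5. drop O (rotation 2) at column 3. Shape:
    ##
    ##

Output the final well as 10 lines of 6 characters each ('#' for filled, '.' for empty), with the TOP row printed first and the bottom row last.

Drop 1: J rot0 at col 3 lands with bottom-row=0; cleared 0 line(s) (total 0); column heights now [0 0 0 2 1 1], max=2
Drop 2: J rot2 at col 2 lands with bottom-row=1; cleared 0 line(s) (total 0); column heights now [0 0 3 3 3 1], max=3
Drop 3: J rot2 at col 2 lands with bottom-row=3; cleared 0 line(s) (total 0); column heights now [0 0 5 5 5 1], max=5
Drop 4: Z rot3 at col 0 lands with bottom-row=0; cleared 0 line(s) (total 0); column heights now [2 3 5 5 5 1], max=5
Drop 5: O rot2 at col 3 lands with bottom-row=5; cleared 0 line(s) (total 0); column heights now [2 3 5 7 7 1], max=7

Answer: ......
......
......
...##.
...##.
..###.
....#.
.####.
##.##.
#..###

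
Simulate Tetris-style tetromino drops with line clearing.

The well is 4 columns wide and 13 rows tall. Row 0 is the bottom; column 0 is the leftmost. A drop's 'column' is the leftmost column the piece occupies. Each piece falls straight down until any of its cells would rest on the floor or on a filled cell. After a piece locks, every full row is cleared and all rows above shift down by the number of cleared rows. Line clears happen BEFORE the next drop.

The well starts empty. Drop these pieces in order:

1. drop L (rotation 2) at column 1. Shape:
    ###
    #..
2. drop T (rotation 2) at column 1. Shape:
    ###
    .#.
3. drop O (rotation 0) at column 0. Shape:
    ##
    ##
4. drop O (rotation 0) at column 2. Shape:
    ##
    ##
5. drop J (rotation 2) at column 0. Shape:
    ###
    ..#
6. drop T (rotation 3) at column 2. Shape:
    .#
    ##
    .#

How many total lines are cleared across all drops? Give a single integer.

Drop 1: L rot2 at col 1 lands with bottom-row=0; cleared 0 line(s) (total 0); column heights now [0 2 2 2], max=2
Drop 2: T rot2 at col 1 lands with bottom-row=2; cleared 0 line(s) (total 0); column heights now [0 4 4 4], max=4
Drop 3: O rot0 at col 0 lands with bottom-row=4; cleared 0 line(s) (total 0); column heights now [6 6 4 4], max=6
Drop 4: O rot0 at col 2 lands with bottom-row=4; cleared 2 line(s) (total 2); column heights now [0 4 4 4], max=4
Drop 5: J rot2 at col 0 lands with bottom-row=4; cleared 0 line(s) (total 2); column heights now [6 6 6 4], max=6
Drop 6: T rot3 at col 2 lands with bottom-row=5; cleared 1 line(s) (total 3); column heights now [0 4 6 7], max=7

Answer: 3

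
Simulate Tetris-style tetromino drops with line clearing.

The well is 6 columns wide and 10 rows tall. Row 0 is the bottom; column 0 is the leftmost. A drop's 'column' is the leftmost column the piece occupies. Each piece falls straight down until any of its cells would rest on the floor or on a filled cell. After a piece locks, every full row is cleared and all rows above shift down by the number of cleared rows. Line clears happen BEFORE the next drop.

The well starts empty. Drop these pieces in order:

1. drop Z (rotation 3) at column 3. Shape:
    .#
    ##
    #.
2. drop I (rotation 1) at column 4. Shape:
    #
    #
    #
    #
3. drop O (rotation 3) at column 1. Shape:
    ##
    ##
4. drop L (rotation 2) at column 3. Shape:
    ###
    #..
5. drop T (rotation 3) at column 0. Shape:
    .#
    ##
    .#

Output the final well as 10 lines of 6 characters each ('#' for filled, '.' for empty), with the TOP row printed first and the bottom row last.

Answer: ......
......
...###
...##.
....#.
.#..#.
##..#.
.#..#.
.####.
.###..

Derivation:
Drop 1: Z rot3 at col 3 lands with bottom-row=0; cleared 0 line(s) (total 0); column heights now [0 0 0 2 3 0], max=3
Drop 2: I rot1 at col 4 lands with bottom-row=3; cleared 0 line(s) (total 0); column heights now [0 0 0 2 7 0], max=7
Drop 3: O rot3 at col 1 lands with bottom-row=0; cleared 0 line(s) (total 0); column heights now [0 2 2 2 7 0], max=7
Drop 4: L rot2 at col 3 lands with bottom-row=6; cleared 0 line(s) (total 0); column heights now [0 2 2 8 8 8], max=8
Drop 5: T rot3 at col 0 lands with bottom-row=2; cleared 0 line(s) (total 0); column heights now [4 5 2 8 8 8], max=8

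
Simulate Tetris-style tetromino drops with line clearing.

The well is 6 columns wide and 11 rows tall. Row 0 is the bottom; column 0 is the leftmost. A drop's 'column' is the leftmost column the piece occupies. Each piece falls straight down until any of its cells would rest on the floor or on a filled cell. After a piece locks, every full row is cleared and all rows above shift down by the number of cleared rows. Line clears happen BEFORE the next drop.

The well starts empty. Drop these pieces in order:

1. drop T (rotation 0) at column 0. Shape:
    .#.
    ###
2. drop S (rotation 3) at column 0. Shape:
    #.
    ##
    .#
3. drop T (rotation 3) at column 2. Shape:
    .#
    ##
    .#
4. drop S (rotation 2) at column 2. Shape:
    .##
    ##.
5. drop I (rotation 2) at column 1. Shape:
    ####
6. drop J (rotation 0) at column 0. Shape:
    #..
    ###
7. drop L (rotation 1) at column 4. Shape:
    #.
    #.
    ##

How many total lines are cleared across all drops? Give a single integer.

Answer: 0

Derivation:
Drop 1: T rot0 at col 0 lands with bottom-row=0; cleared 0 line(s) (total 0); column heights now [1 2 1 0 0 0], max=2
Drop 2: S rot3 at col 0 lands with bottom-row=2; cleared 0 line(s) (total 0); column heights now [5 4 1 0 0 0], max=5
Drop 3: T rot3 at col 2 lands with bottom-row=0; cleared 0 line(s) (total 0); column heights now [5 4 2 3 0 0], max=5
Drop 4: S rot2 at col 2 lands with bottom-row=3; cleared 0 line(s) (total 0); column heights now [5 4 4 5 5 0], max=5
Drop 5: I rot2 at col 1 lands with bottom-row=5; cleared 0 line(s) (total 0); column heights now [5 6 6 6 6 0], max=6
Drop 6: J rot0 at col 0 lands with bottom-row=6; cleared 0 line(s) (total 0); column heights now [8 7 7 6 6 0], max=8
Drop 7: L rot1 at col 4 lands with bottom-row=6; cleared 0 line(s) (total 0); column heights now [8 7 7 6 9 7], max=9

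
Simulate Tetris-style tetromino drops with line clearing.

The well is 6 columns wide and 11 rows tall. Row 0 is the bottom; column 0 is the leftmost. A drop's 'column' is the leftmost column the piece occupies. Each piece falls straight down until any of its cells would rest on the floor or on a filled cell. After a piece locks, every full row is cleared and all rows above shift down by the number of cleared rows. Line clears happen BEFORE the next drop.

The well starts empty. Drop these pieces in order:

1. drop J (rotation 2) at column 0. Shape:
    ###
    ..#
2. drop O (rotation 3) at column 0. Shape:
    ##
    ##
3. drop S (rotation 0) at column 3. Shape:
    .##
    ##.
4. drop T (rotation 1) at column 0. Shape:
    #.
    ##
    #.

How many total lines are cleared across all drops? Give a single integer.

Answer: 0

Derivation:
Drop 1: J rot2 at col 0 lands with bottom-row=0; cleared 0 line(s) (total 0); column heights now [2 2 2 0 0 0], max=2
Drop 2: O rot3 at col 0 lands with bottom-row=2; cleared 0 line(s) (total 0); column heights now [4 4 2 0 0 0], max=4
Drop 3: S rot0 at col 3 lands with bottom-row=0; cleared 0 line(s) (total 0); column heights now [4 4 2 1 2 2], max=4
Drop 4: T rot1 at col 0 lands with bottom-row=4; cleared 0 line(s) (total 0); column heights now [7 6 2 1 2 2], max=7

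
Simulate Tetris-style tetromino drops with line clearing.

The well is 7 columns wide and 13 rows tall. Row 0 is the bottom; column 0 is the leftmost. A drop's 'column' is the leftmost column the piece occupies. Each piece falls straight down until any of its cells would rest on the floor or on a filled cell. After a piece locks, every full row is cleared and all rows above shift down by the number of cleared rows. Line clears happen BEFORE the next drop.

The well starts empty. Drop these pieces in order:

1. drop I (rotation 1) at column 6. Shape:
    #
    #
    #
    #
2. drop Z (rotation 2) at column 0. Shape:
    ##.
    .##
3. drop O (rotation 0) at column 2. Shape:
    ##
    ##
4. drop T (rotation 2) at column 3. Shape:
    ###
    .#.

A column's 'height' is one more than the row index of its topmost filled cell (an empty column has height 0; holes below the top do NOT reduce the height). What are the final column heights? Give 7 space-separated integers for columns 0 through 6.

Drop 1: I rot1 at col 6 lands with bottom-row=0; cleared 0 line(s) (total 0); column heights now [0 0 0 0 0 0 4], max=4
Drop 2: Z rot2 at col 0 lands with bottom-row=0; cleared 0 line(s) (total 0); column heights now [2 2 1 0 0 0 4], max=4
Drop 3: O rot0 at col 2 lands with bottom-row=1; cleared 0 line(s) (total 0); column heights now [2 2 3 3 0 0 4], max=4
Drop 4: T rot2 at col 3 lands with bottom-row=2; cleared 0 line(s) (total 0); column heights now [2 2 3 4 4 4 4], max=4

Answer: 2 2 3 4 4 4 4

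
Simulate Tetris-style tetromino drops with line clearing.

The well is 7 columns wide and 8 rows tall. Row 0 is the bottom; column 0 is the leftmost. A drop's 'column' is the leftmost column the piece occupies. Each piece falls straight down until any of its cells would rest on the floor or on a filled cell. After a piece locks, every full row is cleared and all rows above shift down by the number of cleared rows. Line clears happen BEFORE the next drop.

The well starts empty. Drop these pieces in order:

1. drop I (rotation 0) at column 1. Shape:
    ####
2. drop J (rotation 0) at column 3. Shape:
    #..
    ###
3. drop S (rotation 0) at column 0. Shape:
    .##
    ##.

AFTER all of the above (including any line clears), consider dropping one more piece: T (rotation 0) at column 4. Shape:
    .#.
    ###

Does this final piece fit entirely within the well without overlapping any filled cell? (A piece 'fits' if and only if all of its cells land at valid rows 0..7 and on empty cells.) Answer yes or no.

Answer: yes

Derivation:
Drop 1: I rot0 at col 1 lands with bottom-row=0; cleared 0 line(s) (total 0); column heights now [0 1 1 1 1 0 0], max=1
Drop 2: J rot0 at col 3 lands with bottom-row=1; cleared 0 line(s) (total 0); column heights now [0 1 1 3 2 2 0], max=3
Drop 3: S rot0 at col 0 lands with bottom-row=1; cleared 0 line(s) (total 0); column heights now [2 3 3 3 2 2 0], max=3
Test piece T rot0 at col 4 (width 3): heights before test = [2 3 3 3 2 2 0]; fits = True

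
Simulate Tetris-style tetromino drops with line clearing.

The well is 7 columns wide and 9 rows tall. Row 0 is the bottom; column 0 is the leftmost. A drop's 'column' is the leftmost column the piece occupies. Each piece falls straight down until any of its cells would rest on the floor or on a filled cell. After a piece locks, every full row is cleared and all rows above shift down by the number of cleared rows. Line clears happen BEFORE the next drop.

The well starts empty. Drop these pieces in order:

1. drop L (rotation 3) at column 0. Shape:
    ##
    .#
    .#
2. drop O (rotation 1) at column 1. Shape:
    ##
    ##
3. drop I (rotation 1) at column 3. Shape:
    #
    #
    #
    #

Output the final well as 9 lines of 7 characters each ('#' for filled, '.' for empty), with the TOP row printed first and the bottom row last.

Drop 1: L rot3 at col 0 lands with bottom-row=0; cleared 0 line(s) (total 0); column heights now [3 3 0 0 0 0 0], max=3
Drop 2: O rot1 at col 1 lands with bottom-row=3; cleared 0 line(s) (total 0); column heights now [3 5 5 0 0 0 0], max=5
Drop 3: I rot1 at col 3 lands with bottom-row=0; cleared 0 line(s) (total 0); column heights now [3 5 5 4 0 0 0], max=5

Answer: .......
.......
.......
.......
.##....
.###...
##.#...
.#.#...
.#.#...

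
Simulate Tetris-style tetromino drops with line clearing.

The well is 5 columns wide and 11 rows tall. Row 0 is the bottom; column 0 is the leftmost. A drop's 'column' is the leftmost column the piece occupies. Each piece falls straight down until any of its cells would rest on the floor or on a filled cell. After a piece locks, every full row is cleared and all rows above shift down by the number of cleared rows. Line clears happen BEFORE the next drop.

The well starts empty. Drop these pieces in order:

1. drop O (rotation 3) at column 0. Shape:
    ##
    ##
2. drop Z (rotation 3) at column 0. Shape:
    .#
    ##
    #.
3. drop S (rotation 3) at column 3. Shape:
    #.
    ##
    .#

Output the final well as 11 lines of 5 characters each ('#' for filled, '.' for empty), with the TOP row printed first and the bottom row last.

Drop 1: O rot3 at col 0 lands with bottom-row=0; cleared 0 line(s) (total 0); column heights now [2 2 0 0 0], max=2
Drop 2: Z rot3 at col 0 lands with bottom-row=2; cleared 0 line(s) (total 0); column heights now [4 5 0 0 0], max=5
Drop 3: S rot3 at col 3 lands with bottom-row=0; cleared 0 line(s) (total 0); column heights now [4 5 0 3 2], max=5

Answer: .....
.....
.....
.....
.....
.....
.#...
##...
#..#.
##.##
##..#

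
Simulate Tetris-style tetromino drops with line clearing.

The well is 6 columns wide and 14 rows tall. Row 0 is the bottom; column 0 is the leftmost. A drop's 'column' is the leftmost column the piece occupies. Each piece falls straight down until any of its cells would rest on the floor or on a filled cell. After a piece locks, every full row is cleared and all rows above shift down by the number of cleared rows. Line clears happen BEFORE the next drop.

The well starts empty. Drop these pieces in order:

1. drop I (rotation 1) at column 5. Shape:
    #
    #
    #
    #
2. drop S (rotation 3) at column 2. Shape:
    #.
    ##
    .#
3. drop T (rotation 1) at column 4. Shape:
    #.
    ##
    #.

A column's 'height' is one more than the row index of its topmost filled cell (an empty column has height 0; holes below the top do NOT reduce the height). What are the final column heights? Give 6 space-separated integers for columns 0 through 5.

Drop 1: I rot1 at col 5 lands with bottom-row=0; cleared 0 line(s) (total 0); column heights now [0 0 0 0 0 4], max=4
Drop 2: S rot3 at col 2 lands with bottom-row=0; cleared 0 line(s) (total 0); column heights now [0 0 3 2 0 4], max=4
Drop 3: T rot1 at col 4 lands with bottom-row=3; cleared 0 line(s) (total 0); column heights now [0 0 3 2 6 5], max=6

Answer: 0 0 3 2 6 5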